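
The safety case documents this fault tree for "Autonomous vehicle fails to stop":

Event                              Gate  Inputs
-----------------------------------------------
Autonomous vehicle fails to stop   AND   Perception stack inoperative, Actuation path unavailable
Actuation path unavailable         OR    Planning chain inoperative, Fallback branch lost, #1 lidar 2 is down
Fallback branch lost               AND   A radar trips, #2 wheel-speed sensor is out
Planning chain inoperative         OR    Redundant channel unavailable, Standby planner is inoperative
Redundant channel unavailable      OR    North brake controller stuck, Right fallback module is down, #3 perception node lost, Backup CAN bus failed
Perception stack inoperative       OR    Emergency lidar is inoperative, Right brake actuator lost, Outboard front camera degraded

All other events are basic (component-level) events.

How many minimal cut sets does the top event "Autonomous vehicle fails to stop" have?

21

Perception stack inoperative [OR]: union of children's cut sets → 3 cut set(s).
Redundant channel unavailable [OR]: union of children's cut sets → 4 cut set(s).
Planning chain inoperative [OR]: union of children's cut sets → 5 cut set(s).
Fallback branch lost [AND]: one cut set from each child combined → 1 × 1 = 1 cut set(s).
Actuation path unavailable [OR]: union of children's cut sets → 7 cut set(s).
Autonomous vehicle fails to stop [AND]: one cut set from each child combined → 3 × 7 = 21 cut set(s).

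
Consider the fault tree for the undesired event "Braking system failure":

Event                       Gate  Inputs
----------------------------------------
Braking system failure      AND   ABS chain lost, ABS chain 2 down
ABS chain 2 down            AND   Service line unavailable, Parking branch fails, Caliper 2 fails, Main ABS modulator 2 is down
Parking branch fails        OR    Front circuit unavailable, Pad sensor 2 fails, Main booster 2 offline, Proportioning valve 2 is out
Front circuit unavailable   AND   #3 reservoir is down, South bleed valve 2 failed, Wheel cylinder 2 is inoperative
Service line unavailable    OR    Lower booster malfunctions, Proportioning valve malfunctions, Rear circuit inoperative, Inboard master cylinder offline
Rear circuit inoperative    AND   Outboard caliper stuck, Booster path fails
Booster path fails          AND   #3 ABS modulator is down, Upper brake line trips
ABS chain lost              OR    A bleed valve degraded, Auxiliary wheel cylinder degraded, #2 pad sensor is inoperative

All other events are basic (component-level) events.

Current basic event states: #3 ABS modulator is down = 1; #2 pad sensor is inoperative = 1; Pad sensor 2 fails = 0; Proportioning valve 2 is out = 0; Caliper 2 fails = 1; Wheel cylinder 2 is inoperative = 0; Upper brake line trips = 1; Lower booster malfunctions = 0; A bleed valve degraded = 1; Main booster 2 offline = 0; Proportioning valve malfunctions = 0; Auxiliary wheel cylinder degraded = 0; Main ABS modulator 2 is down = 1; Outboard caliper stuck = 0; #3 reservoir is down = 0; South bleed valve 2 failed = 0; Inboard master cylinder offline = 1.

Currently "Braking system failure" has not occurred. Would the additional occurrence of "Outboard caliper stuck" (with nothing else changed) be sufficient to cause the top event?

No

Counterfactual: set "Outboard caliper stuck" to occurred.
ABS chain lost [OR]: A bleed valve degraded=occurs, Auxiliary wheel cylinder degraded=not, #2 pad sensor is inoperative=occurs → at least one input occurs → occurs.
Booster path fails [AND]: #3 ABS modulator is down=occurs, Upper brake line trips=occurs → all inputs occur → occurs.
Rear circuit inoperative [AND]: Outboard caliper stuck=occurs, Booster path fails=occurs → all inputs occur → occurs.
Service line unavailable [OR]: Lower booster malfunctions=not, Proportioning valve malfunctions=not, Rear circuit inoperative=occurs, Inboard master cylinder offline=occurs → at least one input occurs → occurs.
Front circuit unavailable [AND]: #3 reservoir is down=not, South bleed valve 2 failed=not, Wheel cylinder 2 is inoperative=not → not all inputs occur → does not occur.
Parking branch fails [OR]: Front circuit unavailable=not, Pad sensor 2 fails=not, Main booster 2 offline=not, Proportioning valve 2 is out=not → no input occurs → does not occur.
ABS chain 2 down [AND]: Service line unavailable=occurs, Parking branch fails=not, Caliper 2 fails=occurs, Main ABS modulator 2 is down=occurs → not all inputs occur → does not occur.
Braking system failure [AND]: ABS chain lost=occurs, ABS chain 2 down=not → not all inputs occur → does not occur.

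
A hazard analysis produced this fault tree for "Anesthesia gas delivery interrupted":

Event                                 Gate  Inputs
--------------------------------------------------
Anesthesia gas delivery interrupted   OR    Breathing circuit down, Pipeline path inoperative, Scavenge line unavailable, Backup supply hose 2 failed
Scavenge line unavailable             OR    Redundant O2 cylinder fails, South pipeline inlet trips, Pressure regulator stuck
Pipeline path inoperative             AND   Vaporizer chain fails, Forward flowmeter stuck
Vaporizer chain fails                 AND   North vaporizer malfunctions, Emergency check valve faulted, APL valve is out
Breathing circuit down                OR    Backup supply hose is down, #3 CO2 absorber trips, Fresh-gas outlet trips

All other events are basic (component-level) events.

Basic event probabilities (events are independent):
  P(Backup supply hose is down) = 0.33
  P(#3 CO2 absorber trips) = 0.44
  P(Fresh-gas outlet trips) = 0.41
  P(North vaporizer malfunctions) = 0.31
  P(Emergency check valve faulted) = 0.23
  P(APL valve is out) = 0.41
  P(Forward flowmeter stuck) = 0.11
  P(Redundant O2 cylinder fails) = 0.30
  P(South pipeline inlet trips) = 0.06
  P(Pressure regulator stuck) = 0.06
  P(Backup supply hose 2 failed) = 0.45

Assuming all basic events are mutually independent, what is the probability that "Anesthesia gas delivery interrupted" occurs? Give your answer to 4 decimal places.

P(Breathing circuit down) [OR] = 1 − (1−0.33) × (1−0.44) × (1−0.41) = 0.778632
P(Vaporizer chain fails) [AND] = 0.31 × 0.23 × 0.41 = 0.029233
P(Pipeline path inoperative) [AND] = 0.029233 × 0.11 = 0.003216
P(Scavenge line unavailable) [OR] = 1 − (1−0.30) × (1−0.06) × (1−0.06) = 0.381480
P(Anesthesia gas delivery interrupted) [OR] = 1 − (1−0.778632) × (1−0.003216) × (1−0.381480) × (1−0.45) = 0.924936
Rounded to 4 decimal places: P(Anesthesia gas delivery interrupted) ≈ 0.9249.

0.9249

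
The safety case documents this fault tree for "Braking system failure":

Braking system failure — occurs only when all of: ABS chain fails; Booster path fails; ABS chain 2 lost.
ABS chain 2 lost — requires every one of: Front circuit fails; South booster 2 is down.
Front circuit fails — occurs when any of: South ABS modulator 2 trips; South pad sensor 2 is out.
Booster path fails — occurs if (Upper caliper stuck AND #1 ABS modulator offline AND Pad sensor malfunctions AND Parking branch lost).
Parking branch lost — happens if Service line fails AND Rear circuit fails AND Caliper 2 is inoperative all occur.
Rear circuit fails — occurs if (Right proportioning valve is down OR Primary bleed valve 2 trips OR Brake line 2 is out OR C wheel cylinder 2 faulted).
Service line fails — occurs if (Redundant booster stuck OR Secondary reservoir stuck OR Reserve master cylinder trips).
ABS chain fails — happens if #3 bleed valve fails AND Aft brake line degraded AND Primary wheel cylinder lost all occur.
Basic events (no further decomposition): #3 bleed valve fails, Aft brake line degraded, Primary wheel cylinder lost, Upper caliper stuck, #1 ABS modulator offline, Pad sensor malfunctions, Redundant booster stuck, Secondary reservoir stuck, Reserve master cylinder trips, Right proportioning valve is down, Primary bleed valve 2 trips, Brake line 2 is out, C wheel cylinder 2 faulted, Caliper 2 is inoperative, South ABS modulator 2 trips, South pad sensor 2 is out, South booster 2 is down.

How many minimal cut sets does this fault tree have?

24

ABS chain fails [AND]: one cut set from each child combined → 1 × 1 × 1 = 1 cut set(s).
Service line fails [OR]: union of children's cut sets → 3 cut set(s).
Rear circuit fails [OR]: union of children's cut sets → 4 cut set(s).
Parking branch lost [AND]: one cut set from each child combined → 3 × 4 × 1 = 12 cut set(s).
Booster path fails [AND]: one cut set from each child combined → 1 × 1 × 1 × 12 = 12 cut set(s).
Front circuit fails [OR]: union of children's cut sets → 2 cut set(s).
ABS chain 2 lost [AND]: one cut set from each child combined → 2 × 1 = 2 cut set(s).
Braking system failure [AND]: one cut set from each child combined → 1 × 12 × 2 = 24 cut set(s).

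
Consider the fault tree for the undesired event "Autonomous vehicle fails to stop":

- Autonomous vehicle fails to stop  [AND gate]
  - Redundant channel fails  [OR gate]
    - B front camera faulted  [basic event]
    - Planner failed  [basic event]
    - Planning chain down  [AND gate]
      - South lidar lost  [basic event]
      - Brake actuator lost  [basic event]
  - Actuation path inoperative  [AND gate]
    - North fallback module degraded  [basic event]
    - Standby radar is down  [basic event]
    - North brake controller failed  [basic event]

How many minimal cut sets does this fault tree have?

3

Planning chain down [AND]: one cut set from each child combined → 1 × 1 = 1 cut set(s).
Redundant channel fails [OR]: union of children's cut sets → 3 cut set(s).
Actuation path inoperative [AND]: one cut set from each child combined → 1 × 1 × 1 = 1 cut set(s).
Autonomous vehicle fails to stop [AND]: one cut set from each child combined → 3 × 1 = 3 cut set(s).
Minimal cut sets: {B front camera faulted, North brake controller failed, North fallback module degraded, Standby radar is down}; {North brake controller failed, North fallback module degraded, Planner failed, Standby radar is down}; {Brake actuator lost, North brake controller failed, North fallback module degraded, South lidar lost, Standby radar is down}.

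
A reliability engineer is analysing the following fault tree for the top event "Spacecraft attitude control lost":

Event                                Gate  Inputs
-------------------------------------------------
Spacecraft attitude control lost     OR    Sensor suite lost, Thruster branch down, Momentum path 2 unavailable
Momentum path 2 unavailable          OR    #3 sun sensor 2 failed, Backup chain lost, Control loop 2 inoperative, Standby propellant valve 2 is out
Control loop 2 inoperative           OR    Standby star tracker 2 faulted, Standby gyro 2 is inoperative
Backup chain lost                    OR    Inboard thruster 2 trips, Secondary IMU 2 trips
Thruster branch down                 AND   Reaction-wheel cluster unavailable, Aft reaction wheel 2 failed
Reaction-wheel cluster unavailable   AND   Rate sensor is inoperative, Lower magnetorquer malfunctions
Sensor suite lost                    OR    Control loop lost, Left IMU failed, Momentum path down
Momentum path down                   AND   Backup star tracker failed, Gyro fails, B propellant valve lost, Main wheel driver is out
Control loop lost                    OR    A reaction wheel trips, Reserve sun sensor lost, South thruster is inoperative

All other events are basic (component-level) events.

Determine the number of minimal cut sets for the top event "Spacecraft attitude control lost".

12

Control loop lost [OR]: union of children's cut sets → 3 cut set(s).
Momentum path down [AND]: one cut set from each child combined → 1 × 1 × 1 × 1 = 1 cut set(s).
Sensor suite lost [OR]: union of children's cut sets → 5 cut set(s).
Reaction-wheel cluster unavailable [AND]: one cut set from each child combined → 1 × 1 = 1 cut set(s).
Thruster branch down [AND]: one cut set from each child combined → 1 × 1 = 1 cut set(s).
Backup chain lost [OR]: union of children's cut sets → 2 cut set(s).
Control loop 2 inoperative [OR]: union of children's cut sets → 2 cut set(s).
Momentum path 2 unavailable [OR]: union of children's cut sets → 6 cut set(s).
Spacecraft attitude control lost [OR]: union of children's cut sets → 12 cut set(s).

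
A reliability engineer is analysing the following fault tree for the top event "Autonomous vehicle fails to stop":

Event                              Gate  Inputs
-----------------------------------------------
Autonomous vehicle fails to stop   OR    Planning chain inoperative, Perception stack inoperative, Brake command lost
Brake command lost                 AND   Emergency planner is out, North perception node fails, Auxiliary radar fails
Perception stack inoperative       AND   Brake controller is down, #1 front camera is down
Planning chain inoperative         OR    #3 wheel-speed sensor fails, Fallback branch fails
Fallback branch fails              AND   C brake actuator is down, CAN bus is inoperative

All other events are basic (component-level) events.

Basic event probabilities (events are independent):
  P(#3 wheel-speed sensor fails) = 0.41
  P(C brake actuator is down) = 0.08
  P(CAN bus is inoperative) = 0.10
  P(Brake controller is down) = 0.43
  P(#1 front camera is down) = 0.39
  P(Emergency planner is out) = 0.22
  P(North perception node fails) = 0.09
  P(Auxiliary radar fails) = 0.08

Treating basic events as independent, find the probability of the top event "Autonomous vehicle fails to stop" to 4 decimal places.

0.5136

P(Fallback branch fails) [AND] = 0.08 × 0.10 = 0.008000
P(Planning chain inoperative) [OR] = 1 − (1−0.41) × (1−0.008000) = 0.414720
P(Perception stack inoperative) [AND] = 0.43 × 0.39 = 0.167700
P(Brake command lost) [AND] = 0.22 × 0.09 × 0.08 = 0.001584
P(Autonomous vehicle fails to stop) [OR] = 1 − (1−0.414720) × (1−0.167700) × (1−0.001584) = 0.513643
Rounded to 4 decimal places: P(Autonomous vehicle fails to stop) ≈ 0.5136.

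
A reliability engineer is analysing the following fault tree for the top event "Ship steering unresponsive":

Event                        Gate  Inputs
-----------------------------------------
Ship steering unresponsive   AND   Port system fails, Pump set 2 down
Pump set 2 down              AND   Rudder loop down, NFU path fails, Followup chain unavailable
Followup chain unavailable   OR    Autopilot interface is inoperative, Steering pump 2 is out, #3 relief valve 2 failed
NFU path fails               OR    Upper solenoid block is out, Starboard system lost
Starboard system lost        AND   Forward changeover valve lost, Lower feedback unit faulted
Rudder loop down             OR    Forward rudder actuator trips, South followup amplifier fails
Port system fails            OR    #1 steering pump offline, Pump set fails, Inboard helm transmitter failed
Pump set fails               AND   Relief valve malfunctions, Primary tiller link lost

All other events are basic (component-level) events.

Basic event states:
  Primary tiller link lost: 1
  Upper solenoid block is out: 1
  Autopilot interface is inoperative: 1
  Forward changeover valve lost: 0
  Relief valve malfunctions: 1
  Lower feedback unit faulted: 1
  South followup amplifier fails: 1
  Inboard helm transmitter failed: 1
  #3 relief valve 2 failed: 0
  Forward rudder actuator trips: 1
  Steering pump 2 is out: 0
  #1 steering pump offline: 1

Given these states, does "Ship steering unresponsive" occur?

Yes

Pump set fails [AND]: Relief valve malfunctions=occurs, Primary tiller link lost=occurs → all inputs occur → occurs.
Port system fails [OR]: #1 steering pump offline=occurs, Pump set fails=occurs, Inboard helm transmitter failed=occurs → at least one input occurs → occurs.
Rudder loop down [OR]: Forward rudder actuator trips=occurs, South followup amplifier fails=occurs → at least one input occurs → occurs.
Starboard system lost [AND]: Forward changeover valve lost=not, Lower feedback unit faulted=occurs → not all inputs occur → does not occur.
NFU path fails [OR]: Upper solenoid block is out=occurs, Starboard system lost=not → at least one input occurs → occurs.
Followup chain unavailable [OR]: Autopilot interface is inoperative=occurs, Steering pump 2 is out=not, #3 relief valve 2 failed=not → at least one input occurs → occurs.
Pump set 2 down [AND]: Rudder loop down=occurs, NFU path fails=occurs, Followup chain unavailable=occurs → all inputs occur → occurs.
Ship steering unresponsive [AND]: Port system fails=occurs, Pump set 2 down=occurs → all inputs occur → occurs.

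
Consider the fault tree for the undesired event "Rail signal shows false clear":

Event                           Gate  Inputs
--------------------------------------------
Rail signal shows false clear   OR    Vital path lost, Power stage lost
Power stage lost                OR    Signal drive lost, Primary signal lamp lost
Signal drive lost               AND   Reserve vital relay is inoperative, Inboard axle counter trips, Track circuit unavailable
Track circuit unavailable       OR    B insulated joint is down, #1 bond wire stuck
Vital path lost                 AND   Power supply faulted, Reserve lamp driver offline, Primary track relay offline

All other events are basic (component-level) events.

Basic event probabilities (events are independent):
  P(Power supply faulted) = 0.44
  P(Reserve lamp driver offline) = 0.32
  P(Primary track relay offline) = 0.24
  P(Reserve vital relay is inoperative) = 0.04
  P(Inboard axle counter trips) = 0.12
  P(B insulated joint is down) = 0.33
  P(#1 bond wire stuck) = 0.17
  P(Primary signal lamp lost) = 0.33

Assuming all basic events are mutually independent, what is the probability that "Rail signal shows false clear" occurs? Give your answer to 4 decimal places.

0.3540

P(Vital path lost) [AND] = 0.44 × 0.32 × 0.24 = 0.033792
P(Track circuit unavailable) [OR] = 1 − (1−0.33) × (1−0.17) = 0.443900
P(Signal drive lost) [AND] = 0.04 × 0.12 × 0.443900 = 0.002131
P(Power stage lost) [OR] = 1 − (1−0.002131) × (1−0.33) = 0.331428
P(Rail signal shows false clear) [OR] = 1 − (1−0.033792) × (1−0.331428) = 0.354020
Rounded to 4 decimal places: P(Rail signal shows false clear) ≈ 0.3540.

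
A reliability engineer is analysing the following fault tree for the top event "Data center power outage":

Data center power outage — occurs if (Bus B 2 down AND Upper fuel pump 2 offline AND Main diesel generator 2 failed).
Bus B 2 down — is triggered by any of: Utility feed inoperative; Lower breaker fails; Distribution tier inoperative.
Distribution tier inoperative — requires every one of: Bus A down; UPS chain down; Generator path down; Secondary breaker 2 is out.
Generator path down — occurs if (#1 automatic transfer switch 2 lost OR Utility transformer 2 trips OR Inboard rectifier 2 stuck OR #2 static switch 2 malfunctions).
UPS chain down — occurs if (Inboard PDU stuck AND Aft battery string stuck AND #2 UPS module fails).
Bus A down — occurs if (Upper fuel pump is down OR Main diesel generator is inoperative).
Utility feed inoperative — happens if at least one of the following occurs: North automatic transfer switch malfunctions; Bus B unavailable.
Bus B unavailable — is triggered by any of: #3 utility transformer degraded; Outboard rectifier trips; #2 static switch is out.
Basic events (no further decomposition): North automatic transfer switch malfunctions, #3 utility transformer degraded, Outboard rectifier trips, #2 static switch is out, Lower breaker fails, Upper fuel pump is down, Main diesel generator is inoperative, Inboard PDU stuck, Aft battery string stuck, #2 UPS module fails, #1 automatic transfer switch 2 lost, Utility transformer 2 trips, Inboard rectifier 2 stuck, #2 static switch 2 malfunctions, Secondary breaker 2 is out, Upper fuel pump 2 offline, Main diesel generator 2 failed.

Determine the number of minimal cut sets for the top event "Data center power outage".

Bus B unavailable [OR]: union of children's cut sets → 3 cut set(s).
Utility feed inoperative [OR]: union of children's cut sets → 4 cut set(s).
Bus A down [OR]: union of children's cut sets → 2 cut set(s).
UPS chain down [AND]: one cut set from each child combined → 1 × 1 × 1 = 1 cut set(s).
Generator path down [OR]: union of children's cut sets → 4 cut set(s).
Distribution tier inoperative [AND]: one cut set from each child combined → 2 × 1 × 4 × 1 = 8 cut set(s).
Bus B 2 down [OR]: union of children's cut sets → 13 cut set(s).
Data center power outage [AND]: one cut set from each child combined → 13 × 1 × 1 = 13 cut set(s).

13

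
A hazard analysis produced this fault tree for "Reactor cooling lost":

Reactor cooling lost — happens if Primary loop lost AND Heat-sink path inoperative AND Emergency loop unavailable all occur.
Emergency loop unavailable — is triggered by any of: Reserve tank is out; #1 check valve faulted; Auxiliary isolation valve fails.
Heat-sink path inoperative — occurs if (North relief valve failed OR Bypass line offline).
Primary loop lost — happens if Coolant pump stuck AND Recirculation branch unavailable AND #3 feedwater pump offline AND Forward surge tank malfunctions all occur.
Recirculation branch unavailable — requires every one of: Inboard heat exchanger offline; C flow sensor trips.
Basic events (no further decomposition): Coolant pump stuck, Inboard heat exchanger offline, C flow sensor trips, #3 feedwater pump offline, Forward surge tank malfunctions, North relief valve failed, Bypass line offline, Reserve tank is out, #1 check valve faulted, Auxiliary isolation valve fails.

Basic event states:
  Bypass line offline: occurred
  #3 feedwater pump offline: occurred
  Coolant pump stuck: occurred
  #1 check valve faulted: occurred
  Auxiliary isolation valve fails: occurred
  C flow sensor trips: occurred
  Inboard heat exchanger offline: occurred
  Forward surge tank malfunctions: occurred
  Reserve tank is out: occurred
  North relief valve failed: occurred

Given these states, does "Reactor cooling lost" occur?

Yes

Recirculation branch unavailable [AND]: Inboard heat exchanger offline=occurs, C flow sensor trips=occurs → all inputs occur → occurs.
Primary loop lost [AND]: Coolant pump stuck=occurs, Recirculation branch unavailable=occurs, #3 feedwater pump offline=occurs, Forward surge tank malfunctions=occurs → all inputs occur → occurs.
Heat-sink path inoperative [OR]: North relief valve failed=occurs, Bypass line offline=occurs → at least one input occurs → occurs.
Emergency loop unavailable [OR]: Reserve tank is out=occurs, #1 check valve faulted=occurs, Auxiliary isolation valve fails=occurs → at least one input occurs → occurs.
Reactor cooling lost [AND]: Primary loop lost=occurs, Heat-sink path inoperative=occurs, Emergency loop unavailable=occurs → all inputs occur → occurs.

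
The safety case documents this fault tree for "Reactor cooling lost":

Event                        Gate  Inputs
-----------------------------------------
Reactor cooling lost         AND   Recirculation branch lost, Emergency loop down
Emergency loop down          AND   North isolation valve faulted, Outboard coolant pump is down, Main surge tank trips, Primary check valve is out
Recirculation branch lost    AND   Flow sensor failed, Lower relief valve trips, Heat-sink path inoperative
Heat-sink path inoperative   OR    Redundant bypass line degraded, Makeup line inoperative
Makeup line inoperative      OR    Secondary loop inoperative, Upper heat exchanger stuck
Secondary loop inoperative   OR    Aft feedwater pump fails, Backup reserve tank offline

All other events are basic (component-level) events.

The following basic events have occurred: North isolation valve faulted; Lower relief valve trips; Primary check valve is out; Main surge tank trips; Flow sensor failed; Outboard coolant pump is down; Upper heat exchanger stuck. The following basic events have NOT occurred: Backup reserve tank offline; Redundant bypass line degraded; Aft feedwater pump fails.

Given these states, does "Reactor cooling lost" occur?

Yes

Secondary loop inoperative [OR]: Aft feedwater pump fails=not, Backup reserve tank offline=not → no input occurs → does not occur.
Makeup line inoperative [OR]: Secondary loop inoperative=not, Upper heat exchanger stuck=occurs → at least one input occurs → occurs.
Heat-sink path inoperative [OR]: Redundant bypass line degraded=not, Makeup line inoperative=occurs → at least one input occurs → occurs.
Recirculation branch lost [AND]: Flow sensor failed=occurs, Lower relief valve trips=occurs, Heat-sink path inoperative=occurs → all inputs occur → occurs.
Emergency loop down [AND]: North isolation valve faulted=occurs, Outboard coolant pump is down=occurs, Main surge tank trips=occurs, Primary check valve is out=occurs → all inputs occur → occurs.
Reactor cooling lost [AND]: Recirculation branch lost=occurs, Emergency loop down=occurs → all inputs occur → occurs.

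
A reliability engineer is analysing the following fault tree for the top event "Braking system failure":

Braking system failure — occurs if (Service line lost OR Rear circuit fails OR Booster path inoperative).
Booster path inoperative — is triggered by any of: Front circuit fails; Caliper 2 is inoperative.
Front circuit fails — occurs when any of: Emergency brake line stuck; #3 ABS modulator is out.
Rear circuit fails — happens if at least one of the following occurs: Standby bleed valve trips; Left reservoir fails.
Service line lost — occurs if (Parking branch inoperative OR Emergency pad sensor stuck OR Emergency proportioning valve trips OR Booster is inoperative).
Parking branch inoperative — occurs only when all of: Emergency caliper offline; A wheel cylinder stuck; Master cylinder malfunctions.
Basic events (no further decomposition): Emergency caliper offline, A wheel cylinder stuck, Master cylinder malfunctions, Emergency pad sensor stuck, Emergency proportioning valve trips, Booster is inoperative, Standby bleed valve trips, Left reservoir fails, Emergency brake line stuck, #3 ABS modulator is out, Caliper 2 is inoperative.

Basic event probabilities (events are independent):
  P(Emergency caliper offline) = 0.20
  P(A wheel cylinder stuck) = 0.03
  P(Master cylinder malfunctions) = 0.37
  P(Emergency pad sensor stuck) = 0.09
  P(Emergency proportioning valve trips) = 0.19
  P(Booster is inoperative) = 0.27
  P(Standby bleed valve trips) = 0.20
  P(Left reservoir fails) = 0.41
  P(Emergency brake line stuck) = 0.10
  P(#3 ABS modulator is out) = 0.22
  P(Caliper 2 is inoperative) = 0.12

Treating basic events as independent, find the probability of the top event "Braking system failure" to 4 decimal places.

0.8435

P(Parking branch inoperative) [AND] = 0.20 × 0.03 × 0.37 = 0.002220
P(Service line lost) [OR] = 1 − (1−0.002220) × (1−0.09) × (1−0.19) × (1−0.27) = 0.463112
P(Rear circuit fails) [OR] = 1 − (1−0.20) × (1−0.41) = 0.528000
P(Front circuit fails) [OR] = 1 − (1−0.10) × (1−0.22) = 0.298000
P(Booster path inoperative) [OR] = 1 − (1−0.298000) × (1−0.12) = 0.382240
P(Braking system failure) [OR] = 1 − (1−0.463112) × (1−0.528000) × (1−0.382240) = 0.843453
Rounded to 4 decimal places: P(Braking system failure) ≈ 0.8435.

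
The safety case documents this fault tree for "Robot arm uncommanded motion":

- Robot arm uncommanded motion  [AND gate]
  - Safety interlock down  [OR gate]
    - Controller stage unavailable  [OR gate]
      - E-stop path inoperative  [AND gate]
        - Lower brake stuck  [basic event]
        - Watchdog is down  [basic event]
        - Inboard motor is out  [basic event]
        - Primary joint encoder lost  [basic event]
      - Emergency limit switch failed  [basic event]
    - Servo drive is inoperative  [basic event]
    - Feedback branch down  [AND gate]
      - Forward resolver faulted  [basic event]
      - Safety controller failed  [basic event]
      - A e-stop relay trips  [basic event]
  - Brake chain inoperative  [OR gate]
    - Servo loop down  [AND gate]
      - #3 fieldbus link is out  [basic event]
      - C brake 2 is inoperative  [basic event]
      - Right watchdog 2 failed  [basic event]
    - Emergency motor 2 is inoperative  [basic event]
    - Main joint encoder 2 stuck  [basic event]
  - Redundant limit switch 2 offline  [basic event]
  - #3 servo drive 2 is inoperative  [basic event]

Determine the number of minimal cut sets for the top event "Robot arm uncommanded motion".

12

E-stop path inoperative [AND]: one cut set from each child combined → 1 × 1 × 1 × 1 = 1 cut set(s).
Controller stage unavailable [OR]: union of children's cut sets → 2 cut set(s).
Feedback branch down [AND]: one cut set from each child combined → 1 × 1 × 1 = 1 cut set(s).
Safety interlock down [OR]: union of children's cut sets → 4 cut set(s).
Servo loop down [AND]: one cut set from each child combined → 1 × 1 × 1 = 1 cut set(s).
Brake chain inoperative [OR]: union of children's cut sets → 3 cut set(s).
Robot arm uncommanded motion [AND]: one cut set from each child combined → 4 × 3 × 1 × 1 = 12 cut set(s).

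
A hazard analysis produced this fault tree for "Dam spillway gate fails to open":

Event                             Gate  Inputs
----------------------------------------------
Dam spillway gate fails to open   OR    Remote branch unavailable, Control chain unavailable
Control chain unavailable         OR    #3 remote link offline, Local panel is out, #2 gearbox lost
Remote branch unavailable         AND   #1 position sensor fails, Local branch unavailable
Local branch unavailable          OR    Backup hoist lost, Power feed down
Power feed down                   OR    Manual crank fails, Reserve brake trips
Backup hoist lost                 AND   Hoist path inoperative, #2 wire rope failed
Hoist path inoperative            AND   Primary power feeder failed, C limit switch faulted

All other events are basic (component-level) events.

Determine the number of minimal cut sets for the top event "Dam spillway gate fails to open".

6

Hoist path inoperative [AND]: one cut set from each child combined → 1 × 1 = 1 cut set(s).
Backup hoist lost [AND]: one cut set from each child combined → 1 × 1 = 1 cut set(s).
Power feed down [OR]: union of children's cut sets → 2 cut set(s).
Local branch unavailable [OR]: union of children's cut sets → 3 cut set(s).
Remote branch unavailable [AND]: one cut set from each child combined → 1 × 3 = 3 cut set(s).
Control chain unavailable [OR]: union of children's cut sets → 3 cut set(s).
Dam spillway gate fails to open [OR]: union of children's cut sets → 6 cut set(s).
Minimal cut sets: {#1 position sensor fails, #2 wire rope failed, C limit switch faulted, Primary power feeder failed}; {#1 position sensor fails, Manual crank fails}; {#1 position sensor fails, Reserve brake trips}; {#3 remote link offline}; {Local panel is out}; {#2 gearbox lost}.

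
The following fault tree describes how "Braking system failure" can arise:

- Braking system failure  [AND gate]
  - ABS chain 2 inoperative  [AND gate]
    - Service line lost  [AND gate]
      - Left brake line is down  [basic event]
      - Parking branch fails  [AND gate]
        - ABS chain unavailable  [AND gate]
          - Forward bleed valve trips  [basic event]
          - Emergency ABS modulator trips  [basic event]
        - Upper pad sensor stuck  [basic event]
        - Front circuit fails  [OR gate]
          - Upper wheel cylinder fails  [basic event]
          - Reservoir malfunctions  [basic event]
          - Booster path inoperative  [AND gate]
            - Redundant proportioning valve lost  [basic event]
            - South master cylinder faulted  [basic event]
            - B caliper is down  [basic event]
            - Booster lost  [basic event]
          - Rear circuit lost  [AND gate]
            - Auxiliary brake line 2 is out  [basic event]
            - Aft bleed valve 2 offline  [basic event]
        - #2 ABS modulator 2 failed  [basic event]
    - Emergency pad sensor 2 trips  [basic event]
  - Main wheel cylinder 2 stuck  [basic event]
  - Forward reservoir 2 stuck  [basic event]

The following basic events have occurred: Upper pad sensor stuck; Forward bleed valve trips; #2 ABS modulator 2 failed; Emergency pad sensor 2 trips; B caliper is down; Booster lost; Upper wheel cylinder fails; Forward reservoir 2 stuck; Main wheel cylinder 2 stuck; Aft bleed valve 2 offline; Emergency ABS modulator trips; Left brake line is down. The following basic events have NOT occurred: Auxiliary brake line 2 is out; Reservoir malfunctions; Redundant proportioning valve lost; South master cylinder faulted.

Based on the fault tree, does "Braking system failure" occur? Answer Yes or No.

ABS chain unavailable [AND]: Forward bleed valve trips=occurs, Emergency ABS modulator trips=occurs → all inputs occur → occurs.
Booster path inoperative [AND]: Redundant proportioning valve lost=not, South master cylinder faulted=not, B caliper is down=occurs, Booster lost=occurs → not all inputs occur → does not occur.
Rear circuit lost [AND]: Auxiliary brake line 2 is out=not, Aft bleed valve 2 offline=occurs → not all inputs occur → does not occur.
Front circuit fails [OR]: Upper wheel cylinder fails=occurs, Reservoir malfunctions=not, Booster path inoperative=not, Rear circuit lost=not → at least one input occurs → occurs.
Parking branch fails [AND]: ABS chain unavailable=occurs, Upper pad sensor stuck=occurs, Front circuit fails=occurs, #2 ABS modulator 2 failed=occurs → all inputs occur → occurs.
Service line lost [AND]: Left brake line is down=occurs, Parking branch fails=occurs → all inputs occur → occurs.
ABS chain 2 inoperative [AND]: Service line lost=occurs, Emergency pad sensor 2 trips=occurs → all inputs occur → occurs.
Braking system failure [AND]: ABS chain 2 inoperative=occurs, Main wheel cylinder 2 stuck=occurs, Forward reservoir 2 stuck=occurs → all inputs occur → occurs.

Yes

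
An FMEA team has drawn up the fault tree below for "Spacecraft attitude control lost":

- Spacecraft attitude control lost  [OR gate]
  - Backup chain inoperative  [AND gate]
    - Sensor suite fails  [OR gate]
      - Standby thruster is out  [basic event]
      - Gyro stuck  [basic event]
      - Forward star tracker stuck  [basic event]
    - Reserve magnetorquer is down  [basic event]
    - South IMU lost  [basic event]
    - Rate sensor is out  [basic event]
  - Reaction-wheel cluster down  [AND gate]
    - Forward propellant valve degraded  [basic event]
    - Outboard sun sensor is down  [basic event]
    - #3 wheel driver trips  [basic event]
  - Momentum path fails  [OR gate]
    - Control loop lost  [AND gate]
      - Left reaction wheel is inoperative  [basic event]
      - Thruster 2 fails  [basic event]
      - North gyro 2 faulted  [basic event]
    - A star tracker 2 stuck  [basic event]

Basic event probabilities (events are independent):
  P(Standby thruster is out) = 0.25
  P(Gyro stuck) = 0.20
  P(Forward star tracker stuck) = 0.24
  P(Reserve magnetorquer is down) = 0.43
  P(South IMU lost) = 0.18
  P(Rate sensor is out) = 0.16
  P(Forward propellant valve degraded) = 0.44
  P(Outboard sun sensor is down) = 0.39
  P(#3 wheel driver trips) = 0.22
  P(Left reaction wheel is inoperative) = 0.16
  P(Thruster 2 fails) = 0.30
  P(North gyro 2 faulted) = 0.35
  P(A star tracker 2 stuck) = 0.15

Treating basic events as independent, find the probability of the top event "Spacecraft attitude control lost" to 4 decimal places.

0.2012

P(Sensor suite fails) [OR] = 1 − (1−0.25) × (1−0.20) × (1−0.24) = 0.544000
P(Backup chain inoperative) [AND] = 0.544000 × 0.43 × 0.18 × 0.16 = 0.006737
P(Reaction-wheel cluster down) [AND] = 0.44 × 0.39 × 0.22 = 0.037752
P(Control loop lost) [AND] = 0.16 × 0.30 × 0.35 = 0.016800
P(Momentum path fails) [OR] = 1 − (1−0.016800) × (1−0.15) = 0.164280
P(Spacecraft attitude control lost) [OR] = 1 − (1−0.006737) × (1−0.037752) × (1−0.164280) = 0.201248
Rounded to 4 decimal places: P(Spacecraft attitude control lost) ≈ 0.2012.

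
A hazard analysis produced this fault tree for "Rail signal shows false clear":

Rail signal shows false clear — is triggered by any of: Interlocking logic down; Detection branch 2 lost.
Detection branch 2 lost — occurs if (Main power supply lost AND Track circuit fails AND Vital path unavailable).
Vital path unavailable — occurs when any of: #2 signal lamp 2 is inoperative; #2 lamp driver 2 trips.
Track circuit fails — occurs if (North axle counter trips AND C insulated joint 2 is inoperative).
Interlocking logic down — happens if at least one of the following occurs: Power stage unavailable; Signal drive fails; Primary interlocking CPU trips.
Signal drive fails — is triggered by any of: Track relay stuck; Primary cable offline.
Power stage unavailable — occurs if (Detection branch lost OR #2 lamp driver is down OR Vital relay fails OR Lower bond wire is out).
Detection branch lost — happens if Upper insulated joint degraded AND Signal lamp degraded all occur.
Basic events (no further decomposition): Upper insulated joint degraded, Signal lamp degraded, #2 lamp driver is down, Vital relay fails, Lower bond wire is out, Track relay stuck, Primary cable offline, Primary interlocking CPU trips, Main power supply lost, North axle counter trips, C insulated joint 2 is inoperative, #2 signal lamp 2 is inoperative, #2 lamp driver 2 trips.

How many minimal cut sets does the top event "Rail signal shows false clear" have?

9

Detection branch lost [AND]: one cut set from each child combined → 1 × 1 = 1 cut set(s).
Power stage unavailable [OR]: union of children's cut sets → 4 cut set(s).
Signal drive fails [OR]: union of children's cut sets → 2 cut set(s).
Interlocking logic down [OR]: union of children's cut sets → 7 cut set(s).
Track circuit fails [AND]: one cut set from each child combined → 1 × 1 = 1 cut set(s).
Vital path unavailable [OR]: union of children's cut sets → 2 cut set(s).
Detection branch 2 lost [AND]: one cut set from each child combined → 1 × 1 × 2 = 2 cut set(s).
Rail signal shows false clear [OR]: union of children's cut sets → 9 cut set(s).
Minimal cut sets: {Signal lamp degraded, Upper insulated joint degraded}; {#2 lamp driver is down}; {Vital relay fails}; {Lower bond wire is out}; {Track relay stuck}; {Primary cable offline}; {Primary interlocking CPU trips}; {#2 signal lamp 2 is inoperative, C insulated joint 2 is inoperative, Main power supply lost, North axle counter trips}; {#2 lamp driver 2 trips, C insulated joint 2 is inoperative, Main power supply lost, North axle counter trips}.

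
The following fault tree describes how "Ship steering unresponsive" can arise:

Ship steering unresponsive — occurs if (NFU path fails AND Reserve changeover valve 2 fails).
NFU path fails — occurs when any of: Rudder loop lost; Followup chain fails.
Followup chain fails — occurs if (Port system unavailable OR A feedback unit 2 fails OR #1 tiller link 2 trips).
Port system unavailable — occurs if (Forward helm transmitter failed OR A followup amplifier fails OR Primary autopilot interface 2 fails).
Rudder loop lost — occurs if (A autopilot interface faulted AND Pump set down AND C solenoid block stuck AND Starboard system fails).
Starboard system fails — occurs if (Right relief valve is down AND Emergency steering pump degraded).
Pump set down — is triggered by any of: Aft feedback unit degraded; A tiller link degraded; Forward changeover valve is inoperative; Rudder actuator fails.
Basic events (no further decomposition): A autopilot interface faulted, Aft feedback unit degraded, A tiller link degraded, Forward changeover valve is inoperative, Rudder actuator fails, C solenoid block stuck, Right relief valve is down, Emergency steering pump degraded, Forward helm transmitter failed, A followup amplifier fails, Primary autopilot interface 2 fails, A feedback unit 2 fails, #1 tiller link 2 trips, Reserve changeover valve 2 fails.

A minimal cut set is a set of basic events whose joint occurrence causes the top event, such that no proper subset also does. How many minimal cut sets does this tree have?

Pump set down [OR]: union of children's cut sets → 4 cut set(s).
Starboard system fails [AND]: one cut set from each child combined → 1 × 1 = 1 cut set(s).
Rudder loop lost [AND]: one cut set from each child combined → 1 × 4 × 1 × 1 = 4 cut set(s).
Port system unavailable [OR]: union of children's cut sets → 3 cut set(s).
Followup chain fails [OR]: union of children's cut sets → 5 cut set(s).
NFU path fails [OR]: union of children's cut sets → 9 cut set(s).
Ship steering unresponsive [AND]: one cut set from each child combined → 9 × 1 = 9 cut set(s).
Minimal cut sets: {A autopilot interface faulted, Aft feedback unit degraded, C solenoid block stuck, Emergency steering pump degraded, Reserve changeover valve 2 fails, Right relief valve is down}; {A autopilot interface faulted, A tiller link degraded, C solenoid block stuck, Emergency steering pump degraded, Reserve changeover valve 2 fails, Right relief valve is down}; {A autopilot interface faulted, C solenoid block stuck, Emergency steering pump degraded, Forward changeover valve is inoperative, Reserve changeover valve 2 fails, Right relief valve is down}; {A autopilot interface faulted, C solenoid block stuck, Emergency steering pump degraded, Reserve changeover valve 2 fails, Right relief valve is down, Rudder actuator fails}; {Forward helm transmitter failed, Reserve changeover valve 2 fails}; {A followup amplifier fails, Reserve changeover valve 2 fails}; {Primary autopilot interface 2 fails, Reserve changeover valve 2 fails}; {A feedback unit 2 fails, Reserve changeover valve 2 fails}; {#1 tiller link 2 trips, Reserve changeover valve 2 fails}.

9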